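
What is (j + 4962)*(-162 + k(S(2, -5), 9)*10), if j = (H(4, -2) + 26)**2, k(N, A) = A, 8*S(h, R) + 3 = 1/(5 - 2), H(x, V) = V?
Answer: -398736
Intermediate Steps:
S(h, R) = -1/3 (S(h, R) = -3/8 + 1/(8*(5 - 2)) = -3/8 + (1/8)/3 = -3/8 + (1/8)*(1/3) = -3/8 + 1/24 = -1/3)
j = 576 (j = (-2 + 26)**2 = 24**2 = 576)
(j + 4962)*(-162 + k(S(2, -5), 9)*10) = (576 + 4962)*(-162 + 9*10) = 5538*(-162 + 90) = 5538*(-72) = -398736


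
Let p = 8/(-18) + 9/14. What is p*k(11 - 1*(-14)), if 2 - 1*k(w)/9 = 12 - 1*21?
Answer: 275/14 ≈ 19.643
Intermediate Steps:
k(w) = 99 (k(w) = 18 - 9*(12 - 1*21) = 18 - 9*(12 - 21) = 18 - 9*(-9) = 18 + 81 = 99)
p = 25/126 (p = 8*(-1/18) + 9*(1/14) = -4/9 + 9/14 = 25/126 ≈ 0.19841)
p*k(11 - 1*(-14)) = (25/126)*99 = 275/14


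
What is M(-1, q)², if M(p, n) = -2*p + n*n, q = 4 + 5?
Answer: 6889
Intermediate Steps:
q = 9
M(p, n) = n² - 2*p (M(p, n) = -2*p + n² = n² - 2*p)
M(-1, q)² = (9² - 2*(-1))² = (81 + 2)² = 83² = 6889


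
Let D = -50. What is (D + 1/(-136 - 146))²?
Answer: 198838201/79524 ≈ 2500.4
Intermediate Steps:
(D + 1/(-136 - 146))² = (-50 + 1/(-136 - 146))² = (-50 + 1/(-282))² = (-50 - 1/282)² = (-14101/282)² = 198838201/79524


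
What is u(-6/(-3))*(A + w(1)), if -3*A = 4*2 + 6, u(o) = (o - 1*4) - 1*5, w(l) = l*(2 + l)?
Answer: 35/3 ≈ 11.667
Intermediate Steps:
u(o) = -9 + o (u(o) = (o - 4) - 5 = (-4 + o) - 5 = -9 + o)
A = -14/3 (A = -(4*2 + 6)/3 = -(8 + 6)/3 = -1/3*14 = -14/3 ≈ -4.6667)
u(-6/(-3))*(A + w(1)) = (-9 - 6/(-3))*(-14/3 + 1*(2 + 1)) = (-9 - 6*(-1/3))*(-14/3 + 1*3) = (-9 + 2)*(-14/3 + 3) = -7*(-5/3) = 35/3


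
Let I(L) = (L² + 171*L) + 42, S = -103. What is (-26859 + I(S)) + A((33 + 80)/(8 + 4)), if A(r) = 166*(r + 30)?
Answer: -163667/6 ≈ -27278.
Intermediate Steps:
A(r) = 4980 + 166*r (A(r) = 166*(30 + r) = 4980 + 166*r)
I(L) = 42 + L² + 171*L
(-26859 + I(S)) + A((33 + 80)/(8 + 4)) = (-26859 + (42 + (-103)² + 171*(-103))) + (4980 + 166*((33 + 80)/(8 + 4))) = (-26859 + (42 + 10609 - 17613)) + (4980 + 166*(113/12)) = (-26859 - 6962) + (4980 + 166*(113*(1/12))) = -33821 + (4980 + 166*(113/12)) = -33821 + (4980 + 9379/6) = -33821 + 39259/6 = -163667/6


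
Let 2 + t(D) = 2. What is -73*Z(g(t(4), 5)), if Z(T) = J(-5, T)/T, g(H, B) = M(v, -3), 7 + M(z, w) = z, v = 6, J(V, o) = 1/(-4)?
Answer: -73/4 ≈ -18.250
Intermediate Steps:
J(V, o) = -¼
t(D) = 0 (t(D) = -2 + 2 = 0)
M(z, w) = -7 + z
g(H, B) = -1 (g(H, B) = -7 + 6 = -1)
Z(T) = -1/(4*T)
-73*Z(g(t(4), 5)) = -(-73)/(4*(-1)) = -(-73)*(-1)/4 = -73*¼ = -73/4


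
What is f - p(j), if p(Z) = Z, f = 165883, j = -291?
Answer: 166174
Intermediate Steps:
f - p(j) = 165883 - 1*(-291) = 165883 + 291 = 166174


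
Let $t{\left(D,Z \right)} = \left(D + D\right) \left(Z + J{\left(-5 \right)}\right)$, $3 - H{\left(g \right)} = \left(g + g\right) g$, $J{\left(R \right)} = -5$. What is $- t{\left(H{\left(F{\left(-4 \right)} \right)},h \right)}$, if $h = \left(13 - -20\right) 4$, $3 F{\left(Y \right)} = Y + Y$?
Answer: $\frac{25654}{9} \approx 2850.4$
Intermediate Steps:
$F{\left(Y \right)} = \frac{2 Y}{3}$ ($F{\left(Y \right)} = \frac{Y + Y}{3} = \frac{2 Y}{3}$)
$H{\left(g \right)} = 3 - 2 g^{2}$ ($H{\left(g \right)} = 3 - \left(g + g\right) g = 3 - 2 g g = 3 - 2 g^{2}$)
$h = 132$ ($h = \left(13 + 20\right) 4 = 33 \cdot 4 = 132$)
$t{\left(D,Z \right)} = 2 D \left(-5 + Z\right)$ ($t{\left(D,Z \right)} = \left(D + D\right) \left(Z - 5\right) = 2 D \left(-5 + Z\right)$)
$- t{\left(H{\left(F{\left(-4 \right)} \right)},h \right)} = - 2 \left(3 - 2 \left(\frac{2}{3} \left(-4\right)\right)^{2}\right) \left(-5 + 132\right) = - 2 \left(3 - 2 \left(- \frac{8}{3}\right)^{2}\right) 127 = - 2 \left(3 - \frac{128}{9}\right) 127 = - \frac{2 \left(-101\right) 127}{9} = \left(-1\right) \left(- \frac{25654}{9}\right) = \frac{25654}{9}$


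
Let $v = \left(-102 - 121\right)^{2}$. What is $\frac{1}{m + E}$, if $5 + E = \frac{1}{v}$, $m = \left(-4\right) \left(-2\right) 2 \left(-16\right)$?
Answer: $- \frac{49729}{12979268} \approx -0.0038314$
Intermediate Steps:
$v = 49729$ ($v = \left(-223\right)^{2} = 49729$)
$m = -256$ ($m = 8 \cdot 2 \left(-16\right) = 16 \left(-16\right) = -256$)
$E = - \frac{248644}{49729}$ ($E = -5 + \frac{1}{49729} = - \frac{248644}{49729} \approx -5.0$)
$\frac{1}{m + E} = \frac{1}{-256 - \frac{248644}{49729}} = \frac{1}{- \frac{12979268}{49729}} = - \frac{49729}{12979268}$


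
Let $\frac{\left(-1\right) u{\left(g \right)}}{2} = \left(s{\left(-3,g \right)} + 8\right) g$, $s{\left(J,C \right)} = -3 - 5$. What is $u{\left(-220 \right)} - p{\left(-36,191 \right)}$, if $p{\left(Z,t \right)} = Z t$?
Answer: $6876$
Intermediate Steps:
$s{\left(J,C \right)} = -8$
$u{\left(g \right)} = 0$ ($u{\left(g \right)} = - 2 \left(-8 + 8\right) g = - 2 \cdot 0 g = \left(-2\right) 0 = 0$)
$u{\left(-220 \right)} - p{\left(-36,191 \right)} = 0 - \left(-36\right) 191 = 0 - -6876 = 0 + 6876 = 6876$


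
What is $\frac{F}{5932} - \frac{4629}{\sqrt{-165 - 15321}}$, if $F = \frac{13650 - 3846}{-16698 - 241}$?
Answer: $- \frac{2451}{25120537} + \frac{1543 i \sqrt{15486}}{5162} \approx -9.757 \cdot 10^{-5} + 37.198 i$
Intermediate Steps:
$F = - \frac{9804}{16939}$ ($F = \frac{9804}{-16939} = 9804 \left(- \frac{1}{16939}\right) = - \frac{9804}{16939} \approx -0.57878$)
$\frac{F}{5932} - \frac{4629}{\sqrt{-165 - 15321}} = - \frac{9804}{16939 \cdot 5932} - \frac{4629}{\sqrt{-165 - 15321}} = \left(- \frac{9804}{16939}\right) \frac{1}{5932} - \frac{4629}{\sqrt{-15486}} = - \frac{2451}{25120537} - \frac{4629}{i \sqrt{15486}} = - \frac{2451}{25120537} - 4629 \left(- \frac{i \sqrt{15486}}{15486}\right) = - \frac{2451}{25120537} + \frac{1543 i \sqrt{15486}}{5162}$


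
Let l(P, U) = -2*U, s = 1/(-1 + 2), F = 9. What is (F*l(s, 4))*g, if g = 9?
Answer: -648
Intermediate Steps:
s = 1 (s = 1/1 = 1)
(F*l(s, 4))*g = (9*(-2*4))*9 = (9*(-8))*9 = -72*9 = -648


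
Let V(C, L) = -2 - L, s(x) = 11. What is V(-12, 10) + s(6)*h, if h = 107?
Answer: 1165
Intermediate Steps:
V(-12, 10) + s(6)*h = (-2 - 1*10) + 11*107 = (-2 - 10) + 1177 = -12 + 1177 = 1165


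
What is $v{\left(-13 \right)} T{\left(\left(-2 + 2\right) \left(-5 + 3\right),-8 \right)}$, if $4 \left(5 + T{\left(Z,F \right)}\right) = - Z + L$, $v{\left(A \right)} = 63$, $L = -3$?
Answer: $- \frac{1449}{4} \approx -362.25$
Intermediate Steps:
$T{\left(Z,F \right)} = - \frac{23}{4} - \frac{Z}{4}$ ($T{\left(Z,F \right)} = -5 + \frac{- Z - 3}{4} = -5 + \frac{-3 - Z}{4} = -5 - \left(\frac{3}{4} + \frac{Z}{4}\right) = - \frac{23}{4} - \frac{Z}{4}$)
$v{\left(-13 \right)} T{\left(\left(-2 + 2\right) \left(-5 + 3\right),-8 \right)} = 63 \left(- \frac{23}{4} - \frac{\left(-2 + 2\right) \left(-5 + 3\right)}{4}\right) = 63 \left(- \frac{23}{4} - \frac{0 \left(-2\right)}{4}\right) = 63 \left(- \frac{23}{4} - 0\right) = 63 \left(- \frac{23}{4} + 0\right) = 63 \left(- \frac{23}{4}\right) = - \frac{1449}{4}$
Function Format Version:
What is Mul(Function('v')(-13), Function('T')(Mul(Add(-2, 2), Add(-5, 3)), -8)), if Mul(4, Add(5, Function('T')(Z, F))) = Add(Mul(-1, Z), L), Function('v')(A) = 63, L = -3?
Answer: Rational(-1449, 4) ≈ -362.25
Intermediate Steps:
Function('T')(Z, F) = Add(Rational(-23, 4), Mul(Rational(-1, 4), Z)) (Function('T')(Z, F) = Add(-5, Mul(Rational(1, 4), Add(Mul(-1, Z), -3))) = Add(-5, Mul(Rational(1, 4), Add(-3, Mul(-1, Z)))) = Add(-5, Add(Rational(-3, 4), Mul(Rational(-1, 4), Z))) = Add(Rational(-23, 4), Mul(Rational(-1, 4), Z)))
Mul(Function('v')(-13), Function('T')(Mul(Add(-2, 2), Add(-5, 3)), -8)) = Mul(63, Add(Rational(-23, 4), Mul(Rational(-1, 4), Mul(Add(-2, 2), Add(-5, 3))))) = Mul(63, Add(Rational(-23, 4), Mul(Rational(-1, 4), Mul(0, -2)))) = Mul(63, Add(Rational(-23, 4), Mul(Rational(-1, 4), 0))) = Mul(63, Add(Rational(-23, 4), 0)) = Mul(63, Rational(-23, 4)) = Rational(-1449, 4)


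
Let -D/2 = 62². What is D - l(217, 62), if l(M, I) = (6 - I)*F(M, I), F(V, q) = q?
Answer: -4216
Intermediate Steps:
l(M, I) = I*(6 - I) (l(M, I) = (6 - I)*I = I*(6 - I))
D = -7688 (D = -2*62² = -2*3844 = -7688)
D - l(217, 62) = -7688 - 62*(6 - 1*62) = -7688 - 62*(6 - 62) = -7688 - 62*(-56) = -7688 - 1*(-3472) = -7688 + 3472 = -4216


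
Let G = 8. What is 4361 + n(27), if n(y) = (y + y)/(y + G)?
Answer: 152689/35 ≈ 4362.5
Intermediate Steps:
n(y) = 2*y/(8 + y) (n(y) = (y + y)/(y + 8) = (2*y)/(8 + y) = 2*y/(8 + y))
4361 + n(27) = 4361 + 2*27/(8 + 27) = 4361 + 2*27/35 = 4361 + 2*27*(1/35) = 4361 + 54/35 = 152689/35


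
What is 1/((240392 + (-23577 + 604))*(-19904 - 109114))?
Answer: -1/28050964542 ≈ -3.5649e-11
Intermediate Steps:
1/((240392 + (-23577 + 604))*(-19904 - 109114)) = 1/((240392 - 22973)*(-129018)) = 1/(217419*(-129018)) = 1/(-28050964542) = -1/28050964542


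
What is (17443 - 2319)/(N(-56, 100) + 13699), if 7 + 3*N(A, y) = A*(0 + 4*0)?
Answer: 22686/20545 ≈ 1.1042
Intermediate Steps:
N(A, y) = -7/3 (N(A, y) = -7/3 + (A*(0 + 4*0))/3 = -7/3 + (A*(0 + 0))/3 = -7/3 + (A*0)/3 = -7/3 + (⅓)*0 = -7/3 + 0 = -7/3)
(17443 - 2319)/(N(-56, 100) + 13699) = (17443 - 2319)/(-7/3 + 13699) = 15124/(41090/3) = 15124*(3/41090) = 22686/20545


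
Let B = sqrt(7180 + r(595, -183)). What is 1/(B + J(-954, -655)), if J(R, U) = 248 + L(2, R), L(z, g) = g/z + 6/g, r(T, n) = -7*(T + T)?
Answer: -2894754/677453447 - 126405*I*sqrt(46)/1354906894 ≈ -0.004273 - 0.00063275*I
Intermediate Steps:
r(T, n) = -14*T
L(z, g) = 6/g + g/z
B = 5*I*sqrt(46) (B = sqrt(7180 - 14*595) = sqrt(7180 - 8330) = sqrt(-1150) = 5*I*sqrt(46) ≈ 33.912*I)
J(R, U) = 248 + R/2 + 6/R (J(R, U) = 248 + (6/R + R/2) = 248 + (R/2 + 6/R) = 248 + R/2 + 6/R)
1/(B + J(-954, -655)) = 1/(5*I*sqrt(46) + (248 + (1/2)*(-954) + 6/(-954))) = 1/(5*I*sqrt(46) + (248 - 477 + 6*(-1/954))) = 1/(5*I*sqrt(46) + (248 - 477 - 1/159)) = 1/(5*I*sqrt(46) - 36412/159) = 1/(-36412/159 + 5*I*sqrt(46))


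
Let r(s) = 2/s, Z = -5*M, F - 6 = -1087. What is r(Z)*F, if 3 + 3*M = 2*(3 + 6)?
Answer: 2162/25 ≈ 86.480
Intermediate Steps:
M = 5 (M = -1 + (2*(3 + 6))/3 = -1 + (2*9)/3 = -1 + (⅓)*18 = -1 + 6 = 5)
F = -1081 (F = 6 - 1087 = -1081)
Z = -25 (Z = -5*5 = -25)
r(Z)*F = (2/(-25))*(-1081) = (2*(-1/25))*(-1081) = -2/25*(-1081) = 2162/25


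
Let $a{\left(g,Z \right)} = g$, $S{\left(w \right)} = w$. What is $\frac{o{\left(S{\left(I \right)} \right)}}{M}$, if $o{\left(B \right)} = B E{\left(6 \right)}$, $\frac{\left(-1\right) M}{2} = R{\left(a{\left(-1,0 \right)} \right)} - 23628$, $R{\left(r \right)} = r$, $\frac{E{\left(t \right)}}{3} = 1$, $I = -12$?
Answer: $- \frac{18}{23629} \approx -0.00076178$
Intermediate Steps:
$E{\left(t \right)} = 3$ ($E{\left(t \right)} = 3 \cdot 1 = 3$)
$M = 47258$ ($M = - 2 \left(-1 - 23628\right) = \left(-2\right) \left(-23629\right) = 47258$)
$o{\left(B \right)} = 3 B$ ($o{\left(B \right)} = B 3 = 3 B$)
$\frac{o{\left(S{\left(I \right)} \right)}}{M} = \frac{3 \left(-12\right)}{47258} = \left(-36\right) \frac{1}{47258} = - \frac{18}{23629}$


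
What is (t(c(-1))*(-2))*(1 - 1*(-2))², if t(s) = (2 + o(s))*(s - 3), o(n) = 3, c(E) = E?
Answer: 360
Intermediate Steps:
t(s) = -15 + 5*s (t(s) = (2 + 3)*(s - 3) = 5*(-3 + s) = -15 + 5*s)
(t(c(-1))*(-2))*(1 - 1*(-2))² = ((-15 + 5*(-1))*(-2))*(1 - 1*(-2))² = ((-15 - 5)*(-2))*(1 + 2)² = -20*(-2)*3² = 40*9 = 360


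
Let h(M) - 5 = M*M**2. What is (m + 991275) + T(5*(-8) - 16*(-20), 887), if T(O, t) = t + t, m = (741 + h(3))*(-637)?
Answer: 500648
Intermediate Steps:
h(M) = 5 + M**3 (h(M) = 5 + M*M**2 = 5 + M**3)
m = -492401 (m = (741 + (5 + 3**3))*(-637) = (741 + (5 + 27))*(-637) = (741 + 32)*(-637) = 773*(-637) = -492401)
T(O, t) = 2*t
(m + 991275) + T(5*(-8) - 16*(-20), 887) = (-492401 + 991275) + 2*887 = 498874 + 1774 = 500648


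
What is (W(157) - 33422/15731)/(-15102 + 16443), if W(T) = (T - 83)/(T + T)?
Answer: -1555069/1103985849 ≈ -0.0014086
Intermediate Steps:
W(T) = (-83 + T)/(2*T) (W(T) = (-83 + T)/((2*T)) = (-83 + T)*(1/(2*T)) = (-83 + T)/(2*T))
(W(157) - 33422/15731)/(-15102 + 16443) = ((½)*(-83 + 157)/157 - 33422/15731)/(-15102 + 16443) = ((½)*(1/157)*74 - 33422*1/15731)/1341 = (37/157 - 33422/15731)*(1/1341) = -4665207/2469767*1/1341 = -1555069/1103985849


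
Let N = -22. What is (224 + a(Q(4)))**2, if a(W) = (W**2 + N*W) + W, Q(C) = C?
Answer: 24336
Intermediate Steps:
a(W) = W**2 - 21*W (a(W) = (W**2 - 22*W) + W = W**2 - 21*W)
(224 + a(Q(4)))**2 = (224 + 4*(-21 + 4))**2 = (224 + 4*(-17))**2 = (224 - 68)**2 = 156**2 = 24336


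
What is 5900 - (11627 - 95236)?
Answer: 89509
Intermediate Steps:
5900 - (11627 - 95236) = 5900 - 1*(-83609) = 5900 + 83609 = 89509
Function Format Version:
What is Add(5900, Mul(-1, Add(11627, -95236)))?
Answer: 89509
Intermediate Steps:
Add(5900, Mul(-1, Add(11627, -95236))) = Add(5900, Mul(-1, -83609)) = Add(5900, 83609) = 89509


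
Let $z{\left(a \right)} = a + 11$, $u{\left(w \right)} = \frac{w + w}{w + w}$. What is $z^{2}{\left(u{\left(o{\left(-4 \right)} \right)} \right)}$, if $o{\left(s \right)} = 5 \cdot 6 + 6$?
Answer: $144$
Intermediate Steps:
$o{\left(s \right)} = 36$ ($o{\left(s \right)} = 30 + 6 = 36$)
$u{\left(w \right)} = 1$ ($u{\left(w \right)} = \frac{2 w}{2 w} = 2 w \frac{1}{2 w} = 1$)
$z{\left(a \right)} = 11 + a$
$z^{2}{\left(u{\left(o{\left(-4 \right)} \right)} \right)} = \left(11 + 1\right)^{2} = 12^{2} = 144$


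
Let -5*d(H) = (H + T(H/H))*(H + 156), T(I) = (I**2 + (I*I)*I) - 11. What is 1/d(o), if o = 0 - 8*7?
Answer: 1/1300 ≈ 0.00076923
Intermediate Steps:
o = -56 (o = 0 - 56 = -56)
T(I) = -11 + I**2 + I**3 (T(I) = (I**2 + I**2*I) - 11 = (I**2 + I**3) - 11 = -11 + I**2 + I**3)
d(H) = -(-9 + H)*(156 + H)/5 (d(H) = -(H + (-11 + (H/H)**2 + (H/H)**3))*(H + 156)/5 = -(H + (-11 + 1**2 + 1**3))*(156 + H)/5 = -(H + (-11 + 1 + 1))*(156 + H)/5 = -(H - 9)*(156 + H)/5 = -(-9 + H)*(156 + H)/5)
1/d(o) = 1/(1404/5 - 147/5*(-56) - 1/5*(-56)**2) = 1/(1404/5 + 8232/5 - 1/5*3136) = 1/(1404/5 + 8232/5 - 3136/5) = 1/1300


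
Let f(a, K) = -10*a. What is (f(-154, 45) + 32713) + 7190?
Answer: 41443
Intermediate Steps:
(f(-154, 45) + 32713) + 7190 = (-10*(-154) + 32713) + 7190 = (1540 + 32713) + 7190 = 34253 + 7190 = 41443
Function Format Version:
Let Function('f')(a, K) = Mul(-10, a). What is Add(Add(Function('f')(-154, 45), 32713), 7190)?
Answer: 41443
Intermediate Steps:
Add(Add(Function('f')(-154, 45), 32713), 7190) = Add(Add(Mul(-10, -154), 32713), 7190) = Add(Add(1540, 32713), 7190) = Add(34253, 7190) = 41443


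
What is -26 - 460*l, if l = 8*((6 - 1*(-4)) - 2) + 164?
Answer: -104906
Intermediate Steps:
l = 228 (l = 8*((6 + 4) - 2) + 164 = 8*(10 - 2) + 164 = 8*8 + 164 = 64 + 164 = 228)
-26 - 460*l = -26 - 460*228 = -26 - 104880 = -104906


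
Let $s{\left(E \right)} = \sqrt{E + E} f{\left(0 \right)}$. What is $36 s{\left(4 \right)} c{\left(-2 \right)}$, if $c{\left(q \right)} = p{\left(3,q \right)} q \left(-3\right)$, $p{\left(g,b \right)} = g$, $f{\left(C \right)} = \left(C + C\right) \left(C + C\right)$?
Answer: $0$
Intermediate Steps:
$f{\left(C \right)} = 4 C^{2}$ ($f{\left(C \right)} = 2 C 2 C = 4 C^{2}$)
$s{\left(E \right)} = 0$ ($s{\left(E \right)} = \sqrt{E + E} 4 \cdot 0^{2} = \sqrt{2 E} 4 \cdot 0 = \sqrt{2} \sqrt{E} 0 = 0$)
$c{\left(q \right)} = - 9 q$ ($c{\left(q \right)} = 3 q \left(-3\right) = - 9 q$)
$36 s{\left(4 \right)} c{\left(-2 \right)} = 36 \cdot 0 \left(\left(-9\right) \left(-2\right)\right) = 0 \cdot 18 = 0$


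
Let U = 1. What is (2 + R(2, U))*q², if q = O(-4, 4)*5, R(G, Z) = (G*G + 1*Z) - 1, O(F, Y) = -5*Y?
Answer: 60000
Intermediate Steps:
R(G, Z) = -1 + Z + G² (R(G, Z) = (G² + Z) - 1 = (Z + G²) - 1 = -1 + Z + G²)
q = -100 (q = -5*4*5 = -20*5 = -100)
(2 + R(2, U))*q² = (2 + (-1 + 1 + 2²))*(-100)² = (2 + (-1 + 1 + 4))*10000 = (2 + 4)*10000 = 6*10000 = 60000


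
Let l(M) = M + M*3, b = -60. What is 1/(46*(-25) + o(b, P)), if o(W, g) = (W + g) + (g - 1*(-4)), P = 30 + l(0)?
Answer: -1/1146 ≈ -0.00087260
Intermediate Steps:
l(M) = 4*M (l(M) = M + 3*M = 4*M)
P = 30 (P = 30 + 4*0 = 30 + 0 = 30)
o(W, g) = 4 + W + 2*g (o(W, g) = (W + g) + (g + 4) = (W + g) + (4 + g) = 4 + W + 2*g)
1/(46*(-25) + o(b, P)) = 1/(46*(-25) + (4 - 60 + 2*30)) = 1/(-1150 + (4 - 60 + 60)) = 1/(-1150 + 4) = 1/(-1146) = -1/1146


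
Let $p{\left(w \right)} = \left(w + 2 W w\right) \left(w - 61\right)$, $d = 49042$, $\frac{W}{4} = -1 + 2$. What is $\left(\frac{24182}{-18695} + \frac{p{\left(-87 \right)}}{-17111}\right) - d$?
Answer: $- \frac{15690632720672}{319890145} \approx -49050.0$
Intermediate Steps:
$W = 4$ ($W = 4 \left(-1 + 2\right) = 4 \cdot 1 = 4$)
$p{\left(w \right)} = 9 w \left(-61 + w\right)$ ($p{\left(w \right)} = \left(w + 2 \cdot 4 w\right) \left(w - 61\right) = \left(w + 8 w\right) \left(-61 + w\right) = 9 w \left(-61 + w\right)$)
$\left(\frac{24182}{-18695} + \frac{p{\left(-87 \right)}}{-17111}\right) - d = \left(\frac{24182}{-18695} + \frac{9 \left(-87\right) \left(-61 - 87\right)}{-17111}\right) - 49042 = \left(24182 \left(- \frac{1}{18695}\right) + 9 \left(-87\right) \left(-148\right) \left(- \frac{1}{17111}\right)\right) - 49042 = \left(- \frac{24182}{18695} + 115884 \left(- \frac{1}{17111}\right)\right) - 49042 = \left(- \frac{24182}{18695} - \frac{115884}{17111}\right) - 49042 = - \frac{2580229582}{319890145} - 49042 = - \frac{15690632720672}{319890145}$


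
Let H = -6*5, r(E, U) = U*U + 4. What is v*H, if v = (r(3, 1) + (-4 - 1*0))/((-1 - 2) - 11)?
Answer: 15/7 ≈ 2.1429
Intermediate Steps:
r(E, U) = 4 + U² (r(E, U) = U² + 4 = 4 + U²)
v = -1/14 (v = ((4 + 1²) + (-4 - 1*0))/((-1 - 2) - 11) = ((4 + 1) + (-4 + 0))/(-3 - 11) = (5 - 4)/(-14) = 1*(-1/14) = -1/14 ≈ -0.071429)
H = -30
v*H = -1/14*(-30) = 15/7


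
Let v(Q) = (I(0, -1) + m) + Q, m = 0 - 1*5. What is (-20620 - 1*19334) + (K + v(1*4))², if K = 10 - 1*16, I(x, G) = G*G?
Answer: -39918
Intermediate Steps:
m = -5 (m = 0 - 5 = -5)
I(x, G) = G²
K = -6 (K = 10 - 16 = -6)
v(Q) = -4 + Q (v(Q) = ((-1)² - 5) + Q = (1 - 5) + Q = -4 + Q)
(-20620 - 1*19334) + (K + v(1*4))² = (-20620 - 1*19334) + (-6 + (-4 + 1*4))² = (-20620 - 19334) + (-6 + (-4 + 4))² = -39954 + (-6 + 0)² = -39954 + (-6)² = -39954 + 36 = -39918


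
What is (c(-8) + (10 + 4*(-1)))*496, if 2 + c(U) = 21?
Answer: 12400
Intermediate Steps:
c(U) = 19 (c(U) = -2 + 21 = 19)
(c(-8) + (10 + 4*(-1)))*496 = (19 + (10 + 4*(-1)))*496 = (19 + (10 - 4))*496 = (19 + 6)*496 = 25*496 = 12400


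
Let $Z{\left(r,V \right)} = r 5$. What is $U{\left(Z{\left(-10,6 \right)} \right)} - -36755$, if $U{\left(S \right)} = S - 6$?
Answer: $36699$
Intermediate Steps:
$Z{\left(r,V \right)} = 5 r$
$U{\left(S \right)} = -6 + S$ ($U{\left(S \right)} = S - 6 = -6 + S$)
$U{\left(Z{\left(-10,6 \right)} \right)} - -36755 = \left(-6 + 5 \left(-10\right)\right) - -36755 = \left(-6 - 50\right) + 36755 = -56 + 36755 = 36699$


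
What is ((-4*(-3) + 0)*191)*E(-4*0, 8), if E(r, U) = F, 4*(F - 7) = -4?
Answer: 13752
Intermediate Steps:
F = 6 (F = 7 + (¼)*(-4) = 7 - 1 = 6)
E(r, U) = 6
((-4*(-3) + 0)*191)*E(-4*0, 8) = ((-4*(-3) + 0)*191)*6 = ((12 + 0)*191)*6 = (12*191)*6 = 2292*6 = 13752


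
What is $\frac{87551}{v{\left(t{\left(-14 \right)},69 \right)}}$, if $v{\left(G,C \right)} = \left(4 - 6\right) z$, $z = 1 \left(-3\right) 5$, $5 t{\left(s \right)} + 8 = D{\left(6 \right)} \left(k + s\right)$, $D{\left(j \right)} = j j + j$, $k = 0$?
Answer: $\frac{87551}{30} \approx 2918.4$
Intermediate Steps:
$D{\left(j \right)} = j + j^{2}$ ($D{\left(j \right)} = j^{2} + j = j + j^{2}$)
$t{\left(s \right)} = - \frac{8}{5} + \frac{42 s}{5}$ ($t{\left(s \right)} = - \frac{8}{5} + \frac{6 \left(1 + 6\right) \left(0 + s\right)}{5} = - \frac{8}{5} + \frac{6 \cdot 7 s}{5} = - \frac{8}{5} + \frac{42 s}{5}$)
$z = -15$ ($z = \left(-3\right) 5 = -15$)
$v{\left(G,C \right)} = 30$ ($v{\left(G,C \right)} = \left(4 - 6\right) \left(-15\right) = \left(-2\right) \left(-15\right) = 30$)
$\frac{87551}{v{\left(t{\left(-14 \right)},69 \right)}} = \frac{87551}{30}$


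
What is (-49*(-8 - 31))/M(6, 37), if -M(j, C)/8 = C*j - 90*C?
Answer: 91/1184 ≈ 0.076858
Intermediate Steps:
M(j, C) = 720*C - 8*C*j (M(j, C) = -8*(C*j - 90*C) = -8*(-90*C + C*j) = 720*C - 8*C*j)
(-49*(-8 - 31))/M(6, 37) = (-49*(-8 - 31))/((8*37*(90 - 1*6))) = (-49*(-39))/((8*37*(90 - 6))) = 1911/((8*37*84)) = 1911/24864 = 1911*(1/24864) = 91/1184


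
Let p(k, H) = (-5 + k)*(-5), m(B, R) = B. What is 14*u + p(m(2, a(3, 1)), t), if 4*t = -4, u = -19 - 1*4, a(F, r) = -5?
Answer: -307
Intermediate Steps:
u = -23 (u = -19 - 4 = -23)
t = -1 (t = (1/4)*(-4) = -1)
p(k, H) = 25 - 5*k
14*u + p(m(2, a(3, 1)), t) = 14*(-23) + (25 - 5*2) = -322 + (25 - 10) = -322 + 15 = -307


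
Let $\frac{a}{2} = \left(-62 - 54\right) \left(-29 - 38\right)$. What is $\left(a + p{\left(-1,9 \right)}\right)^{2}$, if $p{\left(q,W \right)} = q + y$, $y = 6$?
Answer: $241771401$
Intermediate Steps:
$p{\left(q,W \right)} = 6 + q$ ($p{\left(q,W \right)} = q + 6 = 6 + q$)
$a = 15544$ ($a = 2 \left(-62 - 54\right) \left(-29 - 38\right) = 2 \left(\left(-116\right) \left(-67\right)\right) = 2 \cdot 7772 = 15544$)
$\left(a + p{\left(-1,9 \right)}\right)^{2} = \left(15544 + \left(6 - 1\right)\right)^{2} = \left(15544 + 5\right)^{2} = 15549^{2} = 241771401$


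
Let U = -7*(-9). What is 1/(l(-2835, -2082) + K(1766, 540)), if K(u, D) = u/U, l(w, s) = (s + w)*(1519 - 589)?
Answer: -63/288085264 ≈ -2.1869e-7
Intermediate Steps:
U = 63
l(w, s) = 930*s + 930*w (l(w, s) = (s + w)*930 = 930*s + 930*w)
K(u, D) = u/63
1/(l(-2835, -2082) + K(1766, 540)) = 1/((930*(-2082) + 930*(-2835)) + (1/63)*1766) = 1/((-1936260 - 2636550) + 1766/63) = 1/(-4572810 + 1766/63) = 1/(-288085264/63) = -63/288085264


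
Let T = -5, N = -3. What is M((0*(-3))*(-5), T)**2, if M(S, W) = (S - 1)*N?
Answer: 9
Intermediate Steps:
M(S, W) = 3 - 3*S (M(S, W) = (S - 1)*(-3) = (-1 + S)*(-3) = 3 - 3*S)
M((0*(-3))*(-5), T)**2 = (3 - 3*0*(-3)*(-5))**2 = (3 - 0*(-5))**2 = (3 - 3*0)**2 = (3 + 0)**2 = 3**2 = 9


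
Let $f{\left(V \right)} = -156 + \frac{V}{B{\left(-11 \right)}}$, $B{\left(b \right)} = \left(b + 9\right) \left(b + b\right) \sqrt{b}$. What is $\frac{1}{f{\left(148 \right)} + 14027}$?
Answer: $\frac{18462301}{256090578540} + \frac{407 i \sqrt{11}}{256090578540} \approx 7.2093 \cdot 10^{-5} + 5.271 \cdot 10^{-9} i$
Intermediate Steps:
$B{\left(b \right)} = 2 b^{\frac{3}{2}} \left(9 + b\right)$ ($B{\left(b \right)} = \left(9 + b\right) 2 b \sqrt{b} = 2 b \left(9 + b\right) \sqrt{b} = 2 b^{\frac{3}{2}} \left(9 + b\right)$)
$f{\left(V \right)} = -156 - \frac{i V \sqrt{11}}{484}$ ($f{\left(V \right)} = -156 + \frac{V}{2 \left(-11\right)^{\frac{3}{2}} \left(9 - 11\right)} = -156 + \frac{V}{2 \left(- 11 i \sqrt{11}\right) \left(-2\right)} = -156 + \frac{V}{44 i \sqrt{11}} = -156 + V \left(- \frac{i \sqrt{11}}{484}\right) = -156 - \frac{i V \sqrt{11}}{484}$)
$\frac{1}{f{\left(148 \right)} + 14027} = \frac{1}{\left(-156 - \frac{1}{484} i 148 \sqrt{11}\right) + 14027} = \frac{1}{\left(-156 - \frac{37 i \sqrt{11}}{121}\right) + 14027} = \frac{1}{13871 - \frac{37 i \sqrt{11}}{121}}$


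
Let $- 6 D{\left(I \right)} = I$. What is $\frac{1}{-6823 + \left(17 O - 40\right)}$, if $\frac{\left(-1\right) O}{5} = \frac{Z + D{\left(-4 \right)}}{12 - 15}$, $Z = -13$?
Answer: $- \frac{9}{64912} \approx -0.00013865$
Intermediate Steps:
$D{\left(I \right)} = - \frac{I}{6}$
$O = - \frac{185}{9}$ ($O = - 5 \frac{-13 - - \frac{2}{3}}{12 - 15} = - 5 \frac{-13 + \frac{2}{3}}{-3} = - 5 \left(\left(- \frac{37}{3}\right) \left(- \frac{1}{3}\right)\right) = \left(-5\right) \frac{37}{9} = - \frac{185}{9} \approx -20.556$)
$\frac{1}{-6823 + \left(17 O - 40\right)} = \frac{1}{-6823 + \left(17 \left(- \frac{185}{9}\right) - 40\right)} = \frac{1}{-6823 - \frac{3505}{9}} = \frac{1}{- \frac{64912}{9}} = - \frac{9}{64912}$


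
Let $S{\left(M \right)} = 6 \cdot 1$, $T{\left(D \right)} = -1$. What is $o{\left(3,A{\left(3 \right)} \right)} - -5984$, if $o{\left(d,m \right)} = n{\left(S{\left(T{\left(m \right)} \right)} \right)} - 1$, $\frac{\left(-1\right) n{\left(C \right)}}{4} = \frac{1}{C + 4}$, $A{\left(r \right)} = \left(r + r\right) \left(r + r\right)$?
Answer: $\frac{29913}{5} \approx 5982.6$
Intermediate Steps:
$A{\left(r \right)} = 4 r^{2}$ ($A{\left(r \right)} = 2 r 2 r = 4 r^{2}$)
$S{\left(M \right)} = 6$
$n{\left(C \right)} = - \frac{4}{4 + C}$ ($n{\left(C \right)} = - \frac{4}{C + 4} = - \frac{4}{4 + C}$)
$o{\left(d,m \right)} = - \frac{7}{5}$ ($o{\left(d,m \right)} = - \frac{4}{4 + 6} - 1 = - \frac{4}{10} - 1 = \left(-4\right) \frac{1}{10} - 1 = - \frac{2}{5} - 1 = - \frac{7}{5}$)
$o{\left(3,A{\left(3 \right)} \right)} - -5984 = - \frac{7}{5} - -5984 = - \frac{7}{5} + 5984 = \frac{29913}{5}$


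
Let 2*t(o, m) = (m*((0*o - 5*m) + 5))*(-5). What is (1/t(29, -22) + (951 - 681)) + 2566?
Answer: 17937701/6325 ≈ 2836.0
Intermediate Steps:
t(o, m) = -5*m*(5 - 5*m)/2 (t(o, m) = ((m*((0*o - 5*m) + 5))*(-5))/2 = ((m*((0 - 5*m) + 5))*(-5))/2 = ((m*(-5*m + 5))*(-5))/2 = ((m*(5 - 5*m))*(-5))/2 = (-5*m*(5 - 5*m))/2 = -5*m*(5 - 5*m)/2)
(1/t(29, -22) + (951 - 681)) + 2566 = (1/((25/2)*(-22)*(-1 - 22)) + (951 - 681)) + 2566 = (1/((25/2)*(-22)*(-23)) + 270) + 2566 = (1/6325 + 270) + 2566 = 1707751/6325 + 2566 = 17937701/6325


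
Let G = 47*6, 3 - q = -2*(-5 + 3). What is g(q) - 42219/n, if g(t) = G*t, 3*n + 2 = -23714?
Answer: -6561255/23716 ≈ -276.66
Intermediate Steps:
n = -23716/3 (n = -⅔ + (⅓)*(-23714) = -⅔ - 23714/3 = -23716/3 ≈ -7905.3)
q = -1 (q = 3 - (-2)*(-5 + 3) = 3 - (-2)*(-2) = 3 - 1*4 = 3 - 4 = -1)
G = 282
g(t) = 282*t
g(q) - 42219/n = 282*(-1) - 42219/(-23716/3) = -282 - 42219*(-3/23716) = -282 + 126657/23716 = -6561255/23716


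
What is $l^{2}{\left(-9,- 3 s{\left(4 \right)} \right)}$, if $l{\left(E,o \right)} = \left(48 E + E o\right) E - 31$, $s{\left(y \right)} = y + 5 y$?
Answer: $3900625$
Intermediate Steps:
$s{\left(y \right)} = 6 y$
$l{\left(E,o \right)} = -31 + E \left(48 E + E o\right)$ ($l{\left(E,o \right)} = E \left(48 E + E o\right) - 31 = -31 + E \left(48 E + E o\right)$)
$l^{2}{\left(-9,- 3 s{\left(4 \right)} \right)} = \left(-31 + 48 \left(-9\right)^{2} + - 3 \cdot 6 \cdot 4 \left(-9\right)^{2}\right)^{2} = \left(-31 + 48 \cdot 81 + \left(-3\right) 24 \cdot 81\right)^{2} = \left(-31 + 3888 - 5832\right)^{2} = \left(-1975\right)^{2} = 3900625$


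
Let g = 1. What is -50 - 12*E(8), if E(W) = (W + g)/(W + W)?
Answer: -227/4 ≈ -56.750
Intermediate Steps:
E(W) = (1 + W)/(2*W) (E(W) = (W + 1)/(W + W) = (1 + W)/((2*W)) = (1 + W)*(1/(2*W)) = (1 + W)/(2*W))
-50 - 12*E(8) = -50 - 6*(1 + 8)/8 = -50 - 6*9/8 = -50 - 12*9/16 = -50 - 27/4 = -227/4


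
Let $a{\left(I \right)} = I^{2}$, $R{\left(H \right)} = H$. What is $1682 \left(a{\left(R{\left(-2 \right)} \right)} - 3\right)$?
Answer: $1682$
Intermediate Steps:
$1682 \left(a{\left(R{\left(-2 \right)} \right)} - 3\right) = 1682 \left(\left(-2\right)^{2} - 3\right) = 1682 \left(4 - 3\right) = 1682 \cdot 1 = 1682$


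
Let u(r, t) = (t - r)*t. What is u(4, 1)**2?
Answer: 9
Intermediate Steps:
u(r, t) = t*(t - r)
u(4, 1)**2 = (1*(1 - 1*4))**2 = (1*(1 - 4))**2 = (1*(-3))**2 = (-3)**2 = 9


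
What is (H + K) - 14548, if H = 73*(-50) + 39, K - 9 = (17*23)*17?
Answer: -11503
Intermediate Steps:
K = 6656 (K = 9 + (17*23)*17 = 9 + 391*17 = 9 + 6647 = 6656)
H = -3611 (H = -3650 + 39 = -3611)
(H + K) - 14548 = (-3611 + 6656) - 14548 = 3045 - 14548 = -11503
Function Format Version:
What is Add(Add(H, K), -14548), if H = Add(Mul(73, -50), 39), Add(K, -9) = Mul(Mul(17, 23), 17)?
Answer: -11503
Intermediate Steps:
K = 6656 (K = Add(9, Mul(Mul(17, 23), 17)) = Add(9, Mul(391, 17)) = Add(9, 6647) = 6656)
H = -3611 (H = Add(-3650, 39) = -3611)
Add(Add(H, K), -14548) = Add(Add(-3611, 6656), -14548) = Add(3045, -14548) = -11503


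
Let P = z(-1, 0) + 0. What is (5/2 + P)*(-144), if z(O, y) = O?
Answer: -216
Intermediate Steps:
P = -1 (P = -1 + 0 = -1)
(5/2 + P)*(-144) = (5/2 - 1)*(-144) = (3/2)*(-144) = -216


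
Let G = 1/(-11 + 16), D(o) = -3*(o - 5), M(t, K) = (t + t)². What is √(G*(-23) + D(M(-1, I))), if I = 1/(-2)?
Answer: 2*I*√10/5 ≈ 1.2649*I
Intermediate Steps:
I = -½ ≈ -0.50000
M(t, K) = 4*t² (M(t, K) = (2*t)² = 4*t²)
D(o) = 15 - 3*o (D(o) = -3*(-5 + o) = 15 - 3*o)
G = ⅕ (G = 1/5 = ⅕ ≈ 0.20000)
√(G*(-23) + D(M(-1, I))) = √((⅕)*(-23) + (15 - 12*(-1)²)) = √(-23/5 + (15 - 12)) = √(-23/5 + 3) = √(-8/5) = 2*I*√10/5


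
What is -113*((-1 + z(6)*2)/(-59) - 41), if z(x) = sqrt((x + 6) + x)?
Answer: 273234/59 + 678*sqrt(2)/59 ≈ 4647.3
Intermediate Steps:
z(x) = sqrt(6 + 2*x) (z(x) = sqrt((6 + x) + x) = sqrt(6 + 2*x))
-113*((-1 + z(6)*2)/(-59) - 41) = -113*((-1 + sqrt(6 + 2*6)*2)/(-59) - 41) = -113*((-1 + sqrt(6 + 12)*2)*(-1/59) - 41) = -113*((-1 + sqrt(18)*2)*(-1/59) - 41) = -113*((-1 + (3*sqrt(2))*2)*(-1/59) - 41) = -113*((-1 + 6*sqrt(2))*(-1/59) - 41) = -113*((1/59 - 6*sqrt(2)/59) - 41) = -113*(-2418/59 - 6*sqrt(2)/59) = 273234/59 + 678*sqrt(2)/59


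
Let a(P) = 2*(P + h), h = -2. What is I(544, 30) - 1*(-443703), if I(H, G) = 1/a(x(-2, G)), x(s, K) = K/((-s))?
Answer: 11536279/26 ≈ 4.4370e+5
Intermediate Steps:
x(s, K) = -K/s (x(s, K) = K*(-1/s) = -K/s)
a(P) = -4 + 2*P (a(P) = 2*(P - 2) = 2*(-2 + P) = -4 + 2*P)
I(H, G) = 1/(-4 + G) (I(H, G) = 1/(-4 + 2*(-1*G/(-2))) = 1/(-4 + 2*(-1*G*(-½))) = 1/(-4 + 2*(G/2)) = 1/(-4 + G))
I(544, 30) - 1*(-443703) = 1/(-4 + 30) - 1*(-443703) = 1/26 + 443703 = 11536279/26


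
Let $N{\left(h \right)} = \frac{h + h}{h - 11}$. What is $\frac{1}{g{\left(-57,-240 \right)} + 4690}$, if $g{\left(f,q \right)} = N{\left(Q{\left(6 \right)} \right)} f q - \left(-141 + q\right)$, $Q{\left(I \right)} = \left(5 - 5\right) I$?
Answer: $\frac{1}{5071} \approx 0.0001972$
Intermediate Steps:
$Q{\left(I \right)} = 0$ ($Q{\left(I \right)} = 0 I = 0$)
$N{\left(h \right)} = \frac{2 h}{-11 + h}$
$g{\left(f,q \right)} = 141 - q$ ($g{\left(f,q \right)} = 2 \cdot 0 \frac{1}{-11 + 0} f q - \left(-141 + q\right) = 2 \cdot 0 \frac{1}{-11} f q - \left(-141 + q\right) = 2 \cdot 0 \left(- \frac{1}{11}\right) f q - \left(-141 + q\right) = 0 f q - \left(-141 + q\right) = 0 q - \left(-141 + q\right) = 0 - \left(-141 + q\right) = 141 - q$)
$\frac{1}{g{\left(-57,-240 \right)} + 4690} = \frac{1}{\left(141 - -240\right) + 4690} = \frac{1}{\left(141 + 240\right) + 4690} = \frac{1}{381 + 4690} = \frac{1}{5071}$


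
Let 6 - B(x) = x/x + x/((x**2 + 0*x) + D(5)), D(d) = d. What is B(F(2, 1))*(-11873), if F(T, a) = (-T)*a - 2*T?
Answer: -2505203/41 ≈ -61103.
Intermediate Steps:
F(T, a) = -2*T - T*a (F(T, a) = -T*a - 2*T = -2*T - T*a)
B(x) = 5 - x/(5 + x**2) (B(x) = 6 - (x/x + x/((x**2 + 0*x) + 5)) = 6 - (1 + x/((x**2 + 0) + 5)) = 6 - (1 + x/(x**2 + 5)) = 6 - (1 + x/(5 + x**2)) = 6 + (-1 - x/(5 + x**2)) = 5 - x/(5 + x**2))
B(F(2, 1))*(-11873) = ((25 - (-1)*2*(2 + 1) + 5*(-1*2*(2 + 1))**2)/(5 + (-1*2*(2 + 1))**2))*(-11873) = ((25 - (-1)*2*3 + 5*(-1*2*3)**2)/(5 + (-1*2*3)**2))*(-11873) = ((25 - 1*(-6) + 5*(-6)**2)/(5 + (-6)**2))*(-11873) = ((25 + 6 + 5*36)/(5 + 36))*(-11873) = ((25 + 6 + 180)/41)*(-11873) = ((1/41)*211)*(-11873) = (211/41)*(-11873) = -2505203/41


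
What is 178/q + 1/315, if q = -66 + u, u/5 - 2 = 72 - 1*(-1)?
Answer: 18793/32445 ≈ 0.57923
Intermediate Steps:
u = 375 (u = 10 + 5*(72 - 1*(-1)) = 10 + 5*(72 + 1) = 10 + 5*73 = 10 + 365 = 375)
q = 309 (q = -66 + 375 = 309)
178/q + 1/315 = 178/309 + 1/315 = 18793/32445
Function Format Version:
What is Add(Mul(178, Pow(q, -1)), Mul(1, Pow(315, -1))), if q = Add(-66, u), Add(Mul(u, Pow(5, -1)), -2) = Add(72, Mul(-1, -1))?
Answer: Rational(18793, 32445) ≈ 0.57923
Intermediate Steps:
u = 375 (u = Add(10, Mul(5, Add(72, Mul(-1, -1)))) = Add(10, Mul(5, Add(72, 1))) = Add(10, Mul(5, 73)) = Add(10, 365) = 375)
q = 309 (q = Add(-66, 375) = 309)
Add(Mul(178, Pow(q, -1)), Mul(1, Pow(315, -1))) = Add(Mul(178, Pow(309, -1)), Mul(1, Pow(315, -1))) = Add(Mul(178, Rational(1, 309)), Mul(1, Rational(1, 315))) = Add(Rational(178, 309), Rational(1, 315)) = Rational(18793, 32445)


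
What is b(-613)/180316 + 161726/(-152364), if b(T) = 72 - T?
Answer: -7264354019/6868416756 ≈ -1.0576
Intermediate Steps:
b(-613)/180316 + 161726/(-152364) = (72 - 1*(-613))/180316 + 161726/(-152364) = (72 + 613)*(1/180316) + 161726*(-1/152364) = 685*(1/180316) - 80863/76182 = 685/180316 - 80863/76182 = -7264354019/6868416756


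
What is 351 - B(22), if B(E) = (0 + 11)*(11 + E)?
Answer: -12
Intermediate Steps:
B(E) = 121 + 11*E (B(E) = 11*(11 + E) = 121 + 11*E)
351 - B(22) = 351 - (121 + 11*22) = 351 - (121 + 242) = 351 - 1*363 = 351 - 363 = -12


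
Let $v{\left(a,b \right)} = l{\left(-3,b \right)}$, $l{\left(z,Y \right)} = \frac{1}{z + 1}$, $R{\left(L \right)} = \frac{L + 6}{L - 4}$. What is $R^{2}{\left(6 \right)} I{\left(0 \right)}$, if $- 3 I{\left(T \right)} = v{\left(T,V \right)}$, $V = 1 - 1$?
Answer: $6$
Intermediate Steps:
$R{\left(L \right)} = \frac{6 + L}{-4 + L}$
$l{\left(z,Y \right)} = \frac{1}{1 + z}$
$V = 0$
$v{\left(a,b \right)} = - \frac{1}{2}$ ($v{\left(a,b \right)} = \frac{1}{1 - 3} = \frac{1}{-2} = - \frac{1}{2}$)
$I{\left(T \right)} = \frac{1}{6}$ ($I{\left(T \right)} = \left(- \frac{1}{3}\right) \left(- \frac{1}{2}\right) = \frac{1}{6}$)
$R^{2}{\left(6 \right)} I{\left(0 \right)} = \left(\frac{6 + 6}{-4 + 6}\right)^{2} \cdot \frac{1}{6} = \left(\frac{1}{2} \cdot 12\right)^{2} \cdot \frac{1}{6} = 6^{2} \cdot \frac{1}{6} = 36 \cdot \frac{1}{6} = 6$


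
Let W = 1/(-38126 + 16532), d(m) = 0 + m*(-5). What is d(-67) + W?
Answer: 7233989/21594 ≈ 335.00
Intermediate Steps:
d(m) = -5*m (d(m) = 0 - 5*m = -5*m)
W = -1/21594 (W = 1/(-21594) = -1/21594 ≈ -4.6309e-5)
d(-67) + W = -5*(-67) - 1/21594 = 335 - 1/21594 = 7233989/21594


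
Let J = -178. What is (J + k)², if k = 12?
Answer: 27556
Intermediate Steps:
(J + k)² = (-178 + 12)² = (-166)² = 27556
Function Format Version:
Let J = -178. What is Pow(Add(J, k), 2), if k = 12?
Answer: 27556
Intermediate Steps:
Pow(Add(J, k), 2) = Pow(Add(-178, 12), 2) = Pow(-166, 2) = 27556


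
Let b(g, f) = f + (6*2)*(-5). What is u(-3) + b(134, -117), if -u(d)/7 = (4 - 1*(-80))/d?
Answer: 19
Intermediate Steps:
u(d) = -588/d (u(d) = -7*(4 - 1*(-80))/d = -7*(4 + 80)/d = -588/d)
b(g, f) = -60 + f (b(g, f) = f + 12*(-5) = f - 60 = -60 + f)
u(-3) + b(134, -117) = -588/(-3) + (-60 - 117) = -588*(-⅓) - 177 = 196 - 177 = 19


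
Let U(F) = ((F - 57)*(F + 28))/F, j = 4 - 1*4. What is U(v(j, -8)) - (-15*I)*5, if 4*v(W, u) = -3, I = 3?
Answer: 9293/4 ≈ 2323.3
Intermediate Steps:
j = 0 (j = 4 - 4 = 0)
v(W, u) = -3/4 (v(W, u) = (1/4)*(-3) = -3/4)
U(F) = (-57 + F)*(28 + F)/F (U(F) = ((-57 + F)*(28 + F))/F = (-57 + F)*(28 + F)/F)
U(v(j, -8)) - (-15*I)*5 = (-29 - 3/4 - 1596/(-3/4)) - (-15*3)*5 = (-29 - 3/4 - 1596*(-4/3)) - (-45)*5 = (-29 - 3/4 + 2128) - 1*(-225) = 8393/4 + 225 = 9293/4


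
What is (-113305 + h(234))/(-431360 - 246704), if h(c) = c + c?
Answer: 112837/678064 ≈ 0.16641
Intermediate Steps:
h(c) = 2*c
(-113305 + h(234))/(-431360 - 246704) = (-113305 + 2*234)/(-431360 - 246704) = (-113305 + 468)/(-678064) = -112837*(-1/678064) = 112837/678064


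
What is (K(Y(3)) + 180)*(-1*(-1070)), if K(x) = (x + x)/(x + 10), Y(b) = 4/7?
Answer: 7130480/37 ≈ 1.9272e+5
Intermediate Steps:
Y(b) = 4/7 (Y(b) = 4*(⅐) = 4/7)
K(x) = 2*x/(10 + x) (K(x) = (2*x)/(10 + x) = 2*x/(10 + x))
(K(Y(3)) + 180)*(-1*(-1070)) = (2*(4/7)/(10 + 4/7) + 180)*(-1*(-1070)) = (2*(4/7)/(74/7) + 180)*1070 = (2*(4/7)*(7/74) + 180)*1070 = (4/37 + 180)*1070 = (6664/37)*1070 = 7130480/37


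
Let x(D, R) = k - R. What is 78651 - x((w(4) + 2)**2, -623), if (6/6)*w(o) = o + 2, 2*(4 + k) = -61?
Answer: 156125/2 ≈ 78063.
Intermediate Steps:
k = -69/2 (k = -4 + (1/2)*(-61) = -4 - 61/2 = -69/2 ≈ -34.500)
w(o) = 2 + o (w(o) = o + 2 = 2 + o)
x(D, R) = -69/2 - R
78651 - x((w(4) + 2)**2, -623) = 78651 - (-69/2 - 1*(-623)) = 78651 - (-69/2 + 623) = 78651 - 1*1177/2 = 78651 - 1177/2 = 156125/2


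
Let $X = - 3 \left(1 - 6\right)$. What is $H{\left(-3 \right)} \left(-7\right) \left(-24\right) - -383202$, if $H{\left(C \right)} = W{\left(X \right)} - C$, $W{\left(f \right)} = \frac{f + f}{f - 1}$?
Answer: $384066$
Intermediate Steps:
$X = 15$ ($X = - 3 \left(1 - 6\right) = \left(-3\right) \left(-5\right) = 15$)
$W{\left(f \right)} = \frac{2 f}{-1 + f}$
$H{\left(C \right)} = \frac{15}{7} - C$ ($H{\left(C \right)} = 2 \cdot 15 \frac{1}{-1 + 15} - C = 2 \cdot 15 \cdot \frac{1}{14} - C = \frac{15}{7} - C$)
$H{\left(-3 \right)} \left(-7\right) \left(-24\right) - -383202 = \left(\frac{15}{7} - -3\right) \left(-7\right) \left(-24\right) - -383202 = \left(\frac{15}{7} + 3\right) \left(-7\right) \left(-24\right) + 383202 = \frac{36}{7} \left(-7\right) \left(-24\right) + 383202 = \left(-36\right) \left(-24\right) + 383202 = 864 + 383202 = 384066$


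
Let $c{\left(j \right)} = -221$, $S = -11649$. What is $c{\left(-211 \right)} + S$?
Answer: $-11870$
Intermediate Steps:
$c{\left(-211 \right)} + S = -221 - 11649 = -11870$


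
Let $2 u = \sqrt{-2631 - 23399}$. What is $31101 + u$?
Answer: $31101 + \frac{i \sqrt{26030}}{2} \approx 31101.0 + 80.669 i$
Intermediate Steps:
$u = \frac{i \sqrt{26030}}{2}$ ($u = \frac{\sqrt{-2631 - 23399}}{2} = \frac{\sqrt{-26030}}{2} = \frac{i \sqrt{26030}}{2} \approx 80.669 i$)
$31101 + u = 31101 + \frac{i \sqrt{26030}}{2}$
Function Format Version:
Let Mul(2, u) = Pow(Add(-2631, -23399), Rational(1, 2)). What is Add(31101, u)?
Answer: Add(31101, Mul(Rational(1, 2), I, Pow(26030, Rational(1, 2)))) ≈ Add(31101., Mul(80.669, I))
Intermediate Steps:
u = Mul(Rational(1, 2), I, Pow(26030, Rational(1, 2))) (u = Mul(Rational(1, 2), Pow(Add(-2631, -23399), Rational(1, 2))) = Mul(Rational(1, 2), Pow(-26030, Rational(1, 2))) = Mul(Rational(1, 2), Mul(I, Pow(26030, Rational(1, 2)))) = Mul(Rational(1, 2), I, Pow(26030, Rational(1, 2))) ≈ Mul(80.669, I))
Add(31101, u) = Add(31101, Mul(Rational(1, 2), I, Pow(26030, Rational(1, 2))))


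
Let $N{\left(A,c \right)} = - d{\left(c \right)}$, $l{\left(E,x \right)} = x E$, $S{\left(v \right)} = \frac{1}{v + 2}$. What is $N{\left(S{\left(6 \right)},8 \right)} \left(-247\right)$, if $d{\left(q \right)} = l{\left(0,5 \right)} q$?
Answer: $0$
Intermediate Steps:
$S{\left(v \right)} = \frac{1}{2 + v}$
$l{\left(E,x \right)} = E x$
$d{\left(q \right)} = 0$ ($d{\left(q \right)} = 0 \cdot 5 q = 0 q = 0$)
$N{\left(A,c \right)} = 0$ ($N{\left(A,c \right)} = \left(-1\right) 0 = 0$)
$N{\left(S{\left(6 \right)},8 \right)} \left(-247\right) = 0 \left(-247\right) = 0$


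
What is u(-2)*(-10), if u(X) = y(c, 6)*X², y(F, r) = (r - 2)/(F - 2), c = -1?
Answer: 160/3 ≈ 53.333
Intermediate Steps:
y(F, r) = (-2 + r)/(-2 + F)
u(X) = -4*X²/3 (u(X) = ((-2 + 6)/(-2 - 1))*X² = (4/(-3))*X² = (-⅓*4)*X² = -4*X²/3)
u(-2)*(-10) = -4/3*(-2)²*(-10) = -4/3*4*(-10) = -16/3*(-10) = 160/3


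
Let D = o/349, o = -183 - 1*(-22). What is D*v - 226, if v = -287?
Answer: -32667/349 ≈ -93.602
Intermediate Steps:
o = -161 (o = -183 + 22 = -161)
D = -161/349 ≈ -0.46132
D*v - 226 = -161/349*(-287) - 226 = 46207/349 - 226 = -32667/349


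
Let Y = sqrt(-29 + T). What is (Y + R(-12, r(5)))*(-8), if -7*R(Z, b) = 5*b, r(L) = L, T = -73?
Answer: 200/7 - 8*I*sqrt(102) ≈ 28.571 - 80.796*I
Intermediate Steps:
R(Z, b) = -5*b/7
Y = I*sqrt(102) (Y = sqrt(-29 - 73) = sqrt(-102) = I*sqrt(102) ≈ 10.1*I)
(Y + R(-12, r(5)))*(-8) = (I*sqrt(102) - 5/7*5)*(-8) = (I*sqrt(102) - 25/7)*(-8) = (-25/7 + I*sqrt(102))*(-8) = 200/7 - 8*I*sqrt(102)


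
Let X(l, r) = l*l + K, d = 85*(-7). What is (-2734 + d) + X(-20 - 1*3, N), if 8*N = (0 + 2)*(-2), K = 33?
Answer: -2767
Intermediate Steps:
d = -595
N = -½ (N = ((0 + 2)*(-2))/8 = (2*(-2))/8 = (⅛)*(-4) = -½ ≈ -0.50000)
X(l, r) = 33 + l² (X(l, r) = l*l + 33 = l² + 33 = 33 + l²)
(-2734 + d) + X(-20 - 1*3, N) = (-2734 - 595) + (33 + (-20 - 1*3)²) = -3329 + (33 + (-20 - 3)²) = -3329 + (33 + (-23)²) = -3329 + (33 + 529) = -3329 + 562 = -2767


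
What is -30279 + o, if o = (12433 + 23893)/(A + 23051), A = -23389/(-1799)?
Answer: -628137548014/20746069 ≈ -30277.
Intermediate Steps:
A = 23389/1799 (A = -23389*(-1/1799) = 23389/1799 ≈ 13.001)
o = 32675237/20746069 (o = (12433 + 23893)/(23389/1799 + 23051) = 36326/(41492138/1799) = 36326*(1799/41492138) = 32675237/20746069 ≈ 1.5750)
-30279 + o = -30279 + 32675237/20746069 = -628137548014/20746069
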